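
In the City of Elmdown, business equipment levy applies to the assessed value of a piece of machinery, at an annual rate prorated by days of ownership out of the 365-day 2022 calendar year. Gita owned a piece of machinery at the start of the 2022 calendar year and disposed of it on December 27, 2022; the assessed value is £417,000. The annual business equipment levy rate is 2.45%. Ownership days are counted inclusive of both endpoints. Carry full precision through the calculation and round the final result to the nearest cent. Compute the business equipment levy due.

£10,104.54

Days held (January 1 – December 27, 2022): 361 out of 365
Tax = £417,000 × 2.45% × 361/365 = £10,104.5384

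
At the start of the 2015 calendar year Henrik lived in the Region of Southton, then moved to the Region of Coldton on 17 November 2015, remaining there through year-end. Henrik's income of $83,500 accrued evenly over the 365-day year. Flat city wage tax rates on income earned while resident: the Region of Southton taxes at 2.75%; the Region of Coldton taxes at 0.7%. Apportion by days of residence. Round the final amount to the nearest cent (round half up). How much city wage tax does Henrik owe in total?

The Region of Southton, 1 January – 16 November 2015: 320 days → $83,500 × 2.75% × 320/365 = $2,013.1507
The Region of Coldton, 17 November – 31 December 2015: 45 days → $83,500 × 0.7% × 45/365 = $72.0616
Total = $2,085.2123

$2,085.21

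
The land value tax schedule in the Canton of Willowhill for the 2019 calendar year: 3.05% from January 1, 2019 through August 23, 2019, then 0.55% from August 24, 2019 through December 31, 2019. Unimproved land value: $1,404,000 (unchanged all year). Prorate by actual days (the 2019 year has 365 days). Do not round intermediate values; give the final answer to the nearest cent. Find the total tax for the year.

$30,320.63

January 1 – August 23, 2019: 235 days at 3.05% → $1,404,000 × 3.05% × 235/365 = $27,570.3288
August 24 – December 31, 2019: 130 days at 0.55% → $1,404,000 × 0.55% × 130/365 = $2,750.3014
Total = $30,320.6301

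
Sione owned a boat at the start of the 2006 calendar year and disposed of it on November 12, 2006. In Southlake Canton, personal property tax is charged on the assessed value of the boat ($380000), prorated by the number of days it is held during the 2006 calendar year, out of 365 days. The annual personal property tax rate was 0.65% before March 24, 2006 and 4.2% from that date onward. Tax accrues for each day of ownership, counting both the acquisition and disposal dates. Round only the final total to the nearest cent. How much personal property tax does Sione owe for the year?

$10786.79

January 1 – March 23, 2006: 82 days at 0.65% → $380000 × 0.65% × 82/365 = $554.9041
March 24 – November 12, 2006: 234 days at 4.2% → $380000 × 4.2% × 234/365 = $10231.8904
Total = $10786.7945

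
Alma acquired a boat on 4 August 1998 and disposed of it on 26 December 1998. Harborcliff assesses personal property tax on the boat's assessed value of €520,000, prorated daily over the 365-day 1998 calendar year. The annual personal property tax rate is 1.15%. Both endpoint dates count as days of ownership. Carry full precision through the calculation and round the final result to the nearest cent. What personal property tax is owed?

€2,375.62

Days held (4 August – 26 December 1998): 145 out of 365
Tax = €520,000 × 1.15% × 145/365 = €2,375.6164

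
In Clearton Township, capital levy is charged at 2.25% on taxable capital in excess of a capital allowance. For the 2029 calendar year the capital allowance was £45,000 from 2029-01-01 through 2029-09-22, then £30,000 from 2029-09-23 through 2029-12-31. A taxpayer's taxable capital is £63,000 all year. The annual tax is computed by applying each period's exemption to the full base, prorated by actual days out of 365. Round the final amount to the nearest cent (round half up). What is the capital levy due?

£497.47

2029-01-01 to 2029-09-22: 265 days, exemption £45,000 → (£63,000 − £45,000) × 2.25% × 265/365 = £294.0411
2029-09-23 to 2029-12-31: 100 days, exemption £30,000 → (£63,000 − £30,000) × 2.25% × 100/365 = £203.4247
Total = £497.4658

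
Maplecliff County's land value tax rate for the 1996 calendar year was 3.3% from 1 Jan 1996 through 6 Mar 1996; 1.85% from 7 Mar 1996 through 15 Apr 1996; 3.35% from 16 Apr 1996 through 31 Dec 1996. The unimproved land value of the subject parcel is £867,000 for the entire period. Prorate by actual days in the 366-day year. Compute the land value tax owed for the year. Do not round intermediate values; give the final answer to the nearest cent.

1 Jan – 6 Mar 1996: 66 days at 3.3% → £867,000 × 3.3% × 66/366 = £5,159.3607
7 Mar – 15 Apr 1996: 40 days at 1.85% → £867,000 × 1.85% × 40/366 = £1,752.9508
16 Apr – 31 Dec 1996: 260 days at 3.35% → £867,000 × 3.35% × 260/366 = £20,632.7049
Total = £27,545.0164

£27,545.02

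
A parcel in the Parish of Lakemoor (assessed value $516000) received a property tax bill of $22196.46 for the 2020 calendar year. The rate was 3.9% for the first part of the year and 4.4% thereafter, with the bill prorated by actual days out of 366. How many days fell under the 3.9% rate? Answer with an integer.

Let d = days at the first rate; then 366 − d days at the second rate.
$516000 × [3.9%·d + 4.4%·(366−d)] / 366 = $22196.46
Solving gives d = 72, so the new rate took effect on 13 Mar 2020.

72 days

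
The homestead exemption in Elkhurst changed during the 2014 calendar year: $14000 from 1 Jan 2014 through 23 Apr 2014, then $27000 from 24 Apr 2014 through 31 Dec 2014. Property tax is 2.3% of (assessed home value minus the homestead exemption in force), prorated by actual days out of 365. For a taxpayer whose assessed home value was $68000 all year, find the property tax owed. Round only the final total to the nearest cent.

$1035.57

1 Jan – 23 Apr 2014: 113 days, exemption $14000 → ($68000 − $14000) × 2.3% × 113/365 = $384.5096
24 Apr – 31 Dec 2014: 252 days, exemption $27000 → ($68000 − $27000) × 2.3% × 252/365 = $651.0575
Total = $1035.5671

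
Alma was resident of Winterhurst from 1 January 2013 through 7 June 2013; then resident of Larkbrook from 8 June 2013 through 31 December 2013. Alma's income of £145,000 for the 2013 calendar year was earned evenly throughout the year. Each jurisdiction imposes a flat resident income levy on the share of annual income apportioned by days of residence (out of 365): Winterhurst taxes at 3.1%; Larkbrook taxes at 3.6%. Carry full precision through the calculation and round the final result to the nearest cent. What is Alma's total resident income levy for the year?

Winterhurst, 1 January – 7 June 2013: 158 days → £145,000 × 3.1% × 158/365 = £1,945.7808
Larkbrook, 8 June – 31 December 2013: 207 days → £145,000 × 3.6% × 207/365 = £2,960.3836
Total = £4,906.1644

£4,906.16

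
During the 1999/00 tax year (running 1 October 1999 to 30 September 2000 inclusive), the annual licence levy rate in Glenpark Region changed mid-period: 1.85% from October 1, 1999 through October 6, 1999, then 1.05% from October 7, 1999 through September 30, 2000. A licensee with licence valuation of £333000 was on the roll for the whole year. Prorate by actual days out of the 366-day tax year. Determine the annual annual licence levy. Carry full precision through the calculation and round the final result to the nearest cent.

£3540.17

October 1 – October 6, 1999: 6 days at 1.85% → £333000 × 1.85% × 6/366 = £100.9918
October 7, 1999 – September 30, 2000: 360 days at 1.05% → £333000 × 1.05% × 360/366 = £3439.1803
Total = £3540.1721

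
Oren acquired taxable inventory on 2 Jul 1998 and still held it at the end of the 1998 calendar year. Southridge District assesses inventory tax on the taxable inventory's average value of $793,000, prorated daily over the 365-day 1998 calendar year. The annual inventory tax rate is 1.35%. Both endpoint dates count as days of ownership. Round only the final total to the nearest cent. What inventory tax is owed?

Days held (2 Jul – 31 Dec 1998): 183 out of 365
Tax = $793,000 × 1.35% × 183/365 = $5,367.4151

$5,367.42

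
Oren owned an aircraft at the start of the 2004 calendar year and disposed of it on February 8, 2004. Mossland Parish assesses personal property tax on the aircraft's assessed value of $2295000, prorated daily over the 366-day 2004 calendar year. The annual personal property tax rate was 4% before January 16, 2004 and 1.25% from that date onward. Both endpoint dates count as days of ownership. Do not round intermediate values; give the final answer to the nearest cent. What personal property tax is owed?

January 1 – January 15, 2004: 15 days at 4% → $2295000 × 4% × 15/366 = $3762.2951
January 16 – February 8, 2004: 24 days at 1.25% → $2295000 × 1.25% × 24/366 = $1881.1475
Total = $5643.4426

$5643.44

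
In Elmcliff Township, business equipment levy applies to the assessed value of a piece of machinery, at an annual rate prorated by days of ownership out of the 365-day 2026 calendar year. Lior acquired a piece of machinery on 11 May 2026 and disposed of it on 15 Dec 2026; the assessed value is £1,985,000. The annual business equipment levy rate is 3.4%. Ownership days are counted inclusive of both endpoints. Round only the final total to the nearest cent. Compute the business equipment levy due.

Days held (11 May – 15 Dec 2026): 219 out of 365
Tax = £1,985,000 × 3.4% × 219/365 = £40,494.0000

£40,494.00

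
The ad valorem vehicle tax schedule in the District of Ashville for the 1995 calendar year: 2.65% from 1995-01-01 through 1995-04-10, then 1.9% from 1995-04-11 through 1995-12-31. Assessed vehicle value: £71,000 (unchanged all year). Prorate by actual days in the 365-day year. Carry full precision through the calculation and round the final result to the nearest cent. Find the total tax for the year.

1995-01-01 to 1995-04-10: 100 days at 2.65% → £71,000 × 2.65% × 100/365 = £515.4795
1995-04-11 to 1995-12-31: 265 days at 1.9% → £71,000 × 1.9% × 265/365 = £979.4110
Total = £1,494.8904

£1,494.89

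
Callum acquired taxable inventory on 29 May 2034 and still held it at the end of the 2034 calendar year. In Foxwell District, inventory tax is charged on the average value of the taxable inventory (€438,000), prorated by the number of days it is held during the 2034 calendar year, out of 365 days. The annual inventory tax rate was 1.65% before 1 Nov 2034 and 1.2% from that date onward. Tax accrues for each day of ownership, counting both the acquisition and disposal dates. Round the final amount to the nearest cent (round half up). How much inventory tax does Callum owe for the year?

29 May – 31 Oct 2034: 156 days at 1.65% → €438,000 × 1.65% × 156/365 = €3,088.8000
1 Nov – 31 Dec 2034: 61 days at 1.2% → €438,000 × 1.2% × 61/365 = €878.4000
Total = €3,967.2000

€3,967.20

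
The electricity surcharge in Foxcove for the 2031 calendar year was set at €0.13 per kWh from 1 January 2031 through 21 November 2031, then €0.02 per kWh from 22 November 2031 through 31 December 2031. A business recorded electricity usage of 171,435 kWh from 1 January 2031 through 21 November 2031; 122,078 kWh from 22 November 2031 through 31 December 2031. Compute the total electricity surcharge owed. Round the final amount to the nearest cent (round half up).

€24,728.11

1 January – 21 November 2031: 171,435 kWh at €0.13/kWh → €22,286.55
22 November – 31 December 2031: 122,078 kWh at €0.02/kWh → €2,441.56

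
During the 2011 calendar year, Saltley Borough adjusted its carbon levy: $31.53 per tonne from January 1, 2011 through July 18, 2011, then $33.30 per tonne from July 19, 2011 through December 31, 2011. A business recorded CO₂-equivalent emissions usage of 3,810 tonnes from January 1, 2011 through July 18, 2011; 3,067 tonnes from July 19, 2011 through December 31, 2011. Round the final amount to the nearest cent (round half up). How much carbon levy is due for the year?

$222260.40

January 1 – July 18, 2011: 3,810 tonnes at $31.53/tonne → $120129.30
July 19 – December 31, 2011: 3,067 tonnes at $33.30/tonne → $102131.10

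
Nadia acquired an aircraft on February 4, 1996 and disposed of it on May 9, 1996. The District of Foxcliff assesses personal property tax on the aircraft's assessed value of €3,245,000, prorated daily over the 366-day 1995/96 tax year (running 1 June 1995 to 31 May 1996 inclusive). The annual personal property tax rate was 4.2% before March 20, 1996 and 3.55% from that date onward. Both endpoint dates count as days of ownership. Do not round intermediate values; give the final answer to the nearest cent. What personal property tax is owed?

February 4 – March 19, 1996: 45 days at 4.2% → €3,245,000 × 4.2% × 45/366 = €16,756.9672
March 20 – May 9, 1996: 51 days at 3.55% → €3,245,000 × 3.55% × 51/366 = €16,052.1107
Total = €32,809.0779

€32,809.08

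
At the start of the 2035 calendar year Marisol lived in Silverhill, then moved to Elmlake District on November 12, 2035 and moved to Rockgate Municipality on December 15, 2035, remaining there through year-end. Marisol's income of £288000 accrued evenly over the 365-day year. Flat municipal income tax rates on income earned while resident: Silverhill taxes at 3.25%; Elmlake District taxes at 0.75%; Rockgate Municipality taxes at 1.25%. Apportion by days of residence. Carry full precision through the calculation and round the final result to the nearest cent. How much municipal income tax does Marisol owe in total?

£8440.77

Silverhill, January 1 – November 11, 2035: 315 days → £288000 × 3.25% × 315/365 = £8077.8082
Elmlake District, November 12 – December 14, 2035: 33 days → £288000 × 0.75% × 33/365 = £195.2877
Rockgate Municipality, December 15 – December 31, 2035: 17 days → £288000 × 1.25% × 17/365 = £167.6712
Total = £8440.7671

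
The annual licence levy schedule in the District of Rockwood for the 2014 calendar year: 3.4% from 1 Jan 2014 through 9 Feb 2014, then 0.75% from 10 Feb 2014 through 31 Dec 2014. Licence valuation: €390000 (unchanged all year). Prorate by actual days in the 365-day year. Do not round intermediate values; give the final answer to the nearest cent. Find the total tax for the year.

1 Jan – 9 Feb 2014: 40 days at 3.4% → €390000 × 3.4% × 40/365 = €1453.1507
10 Feb – 31 Dec 2014: 325 days at 0.75% → €390000 × 0.75% × 325/365 = €2604.4521
Total = €4057.6027

€4057.60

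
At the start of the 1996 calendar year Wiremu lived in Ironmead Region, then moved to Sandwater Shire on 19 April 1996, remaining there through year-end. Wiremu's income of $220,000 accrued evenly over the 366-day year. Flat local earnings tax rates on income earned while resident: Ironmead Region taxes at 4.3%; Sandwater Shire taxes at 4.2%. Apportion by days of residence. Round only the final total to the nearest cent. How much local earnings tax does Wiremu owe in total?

Ironmead Region, 1 January – 18 April 1996: 109 days → $220,000 × 4.3% × 109/366 = $2,817.3224
Sandwater Shire, 19 April – 31 December 1996: 257 days → $220,000 × 4.2% × 257/366 = $6,488.1967
Total = $9,305.5191

$9,305.52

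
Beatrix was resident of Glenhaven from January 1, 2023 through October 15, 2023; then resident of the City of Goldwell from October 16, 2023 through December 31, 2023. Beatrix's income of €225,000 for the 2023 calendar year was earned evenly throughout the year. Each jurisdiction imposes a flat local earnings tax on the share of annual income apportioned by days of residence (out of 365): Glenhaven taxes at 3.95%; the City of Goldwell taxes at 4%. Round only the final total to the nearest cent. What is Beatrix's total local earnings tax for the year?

€8,911.23

Glenhaven, January 1 – October 15, 2023: 288 days → €225,000 × 3.95% × 288/365 = €7,012.6027
The City of Goldwell, October 16 – December 31, 2023: 77 days → €225,000 × 4% × 77/365 = €1,898.6301
Total = €8,911.2329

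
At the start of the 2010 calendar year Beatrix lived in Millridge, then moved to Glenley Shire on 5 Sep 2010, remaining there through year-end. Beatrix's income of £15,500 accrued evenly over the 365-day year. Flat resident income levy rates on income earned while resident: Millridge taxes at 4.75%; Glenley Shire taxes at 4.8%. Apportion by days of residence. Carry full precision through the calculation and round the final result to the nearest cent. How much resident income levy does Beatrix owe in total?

£738.76

Millridge, 1 Jan – 4 Sep 2010: 247 days → £15,500 × 4.75% × 247/365 = £498.2295
Glenley Shire, 5 Sep – 31 Dec 2010: 118 days → £15,500 × 4.8% × 118/365 = £240.5260
Total = £738.7555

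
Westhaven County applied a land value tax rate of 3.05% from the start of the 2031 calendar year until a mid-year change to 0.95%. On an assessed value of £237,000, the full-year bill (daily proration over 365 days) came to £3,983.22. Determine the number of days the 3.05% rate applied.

127 days

Let d = days at the first rate; then 365 − d days at the second rate.
£237,000 × [3.05%·d + 0.95%·(365−d)] / 365 = £3,983.22
Solving gives d = 127, so the new rate took effect on May 8, 2031.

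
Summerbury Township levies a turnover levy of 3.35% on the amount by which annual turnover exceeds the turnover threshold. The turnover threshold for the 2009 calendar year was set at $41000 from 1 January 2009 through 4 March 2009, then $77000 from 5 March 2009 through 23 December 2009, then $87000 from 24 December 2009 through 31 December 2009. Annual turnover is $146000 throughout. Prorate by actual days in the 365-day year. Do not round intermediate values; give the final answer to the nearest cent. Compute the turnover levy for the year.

1 January – 4 March 2009: 63 days, exemption $41000 → ($146000 − $41000) × 3.35% × 63/365 = $607.1301
5 March – 23 December 2009: 294 days, exemption $77000 → ($146000 − $77000) × 3.35% × 294/365 = $1861.8658
24 December – 31 December 2009: 8 days, exemption $87000 → ($146000 − $87000) × 3.35% × 8/365 = $43.3205
Total = $2512.3164

$2512.32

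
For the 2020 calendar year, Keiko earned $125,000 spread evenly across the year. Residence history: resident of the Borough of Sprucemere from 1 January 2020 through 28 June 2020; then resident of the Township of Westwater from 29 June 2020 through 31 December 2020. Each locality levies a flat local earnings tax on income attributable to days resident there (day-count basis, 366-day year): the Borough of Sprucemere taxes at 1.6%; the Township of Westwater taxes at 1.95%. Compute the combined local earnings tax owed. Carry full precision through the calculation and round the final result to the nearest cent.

The Borough of Sprucemere, 1 January – 28 June 2020: 180 days → $125,000 × 1.6% × 180/366 = $983.6066
The Township of Westwater, 29 June – 31 December 2020: 186 days → $125,000 × 1.95% × 186/366 = $1,238.7295
Total = $2,222.3361

$2,222.34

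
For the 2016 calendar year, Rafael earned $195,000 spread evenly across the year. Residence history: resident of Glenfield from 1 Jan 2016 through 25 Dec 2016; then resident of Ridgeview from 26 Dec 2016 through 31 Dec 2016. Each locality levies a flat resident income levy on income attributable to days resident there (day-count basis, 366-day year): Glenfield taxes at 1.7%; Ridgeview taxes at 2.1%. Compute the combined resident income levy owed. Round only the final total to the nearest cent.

Glenfield, 1 Jan – 25 Dec 2016: 360 days → $195,000 × 1.7% × 360/366 = $3,260.6557
Ridgeview, 26 Dec – 31 Dec 2016: 6 days → $195,000 × 2.1% × 6/366 = $67.1311
Total = $3,327.7869

$3,327.79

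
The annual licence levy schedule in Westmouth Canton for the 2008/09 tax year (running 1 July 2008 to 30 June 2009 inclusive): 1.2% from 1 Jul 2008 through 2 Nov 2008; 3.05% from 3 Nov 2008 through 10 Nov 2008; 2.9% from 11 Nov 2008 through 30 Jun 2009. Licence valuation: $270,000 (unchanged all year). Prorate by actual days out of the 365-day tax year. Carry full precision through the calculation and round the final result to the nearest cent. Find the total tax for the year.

$6,266.96

1 Jul – 2 Nov 2008: 125 days at 1.2% → $270,000 × 1.2% × 125/365 = $1,109.5890
3 Nov – 10 Nov 2008: 8 days at 3.05% → $270,000 × 3.05% × 8/365 = $180.4932
11 Nov 2008 – 30 Jun 2009: 232 days at 2.9% → $270,000 × 2.9% × 232/365 = $4,976.8767
Total = $6,266.9589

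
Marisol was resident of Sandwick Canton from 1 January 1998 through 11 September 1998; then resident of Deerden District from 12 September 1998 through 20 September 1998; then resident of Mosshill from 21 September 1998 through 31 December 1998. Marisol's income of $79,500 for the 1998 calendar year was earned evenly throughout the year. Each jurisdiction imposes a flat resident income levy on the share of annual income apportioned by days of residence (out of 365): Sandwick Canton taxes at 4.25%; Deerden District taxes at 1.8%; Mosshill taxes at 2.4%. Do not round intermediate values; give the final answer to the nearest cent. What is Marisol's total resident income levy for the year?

Sandwick Canton, 1 January – 11 September 1998: 254 days → $79,500 × 4.25% × 254/365 = $2,351.2397
Deerden District, 12 September – 20 September 1998: 9 days → $79,500 × 1.8% × 9/365 = $35.2849
Mosshill, 21 September – 31 December 1998: 102 days → $79,500 × 2.4% × 102/365 = $533.1945
Total = $2,919.7192

$2,919.72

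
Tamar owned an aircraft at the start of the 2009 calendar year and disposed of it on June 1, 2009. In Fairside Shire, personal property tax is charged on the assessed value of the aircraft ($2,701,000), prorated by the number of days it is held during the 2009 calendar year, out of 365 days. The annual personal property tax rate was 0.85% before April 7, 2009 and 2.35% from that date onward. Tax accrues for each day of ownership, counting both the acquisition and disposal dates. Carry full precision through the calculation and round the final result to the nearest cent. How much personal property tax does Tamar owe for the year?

January 1 – April 6, 2009: 96 days at 0.85% → $2,701,000 × 0.85% × 96/365 = $6,038.4000
April 7 – June 1, 2009: 56 days at 2.35% → $2,701,000 × 2.35% × 56/365 = $9,738.4000
Total = $15,776.8000

$15,776.80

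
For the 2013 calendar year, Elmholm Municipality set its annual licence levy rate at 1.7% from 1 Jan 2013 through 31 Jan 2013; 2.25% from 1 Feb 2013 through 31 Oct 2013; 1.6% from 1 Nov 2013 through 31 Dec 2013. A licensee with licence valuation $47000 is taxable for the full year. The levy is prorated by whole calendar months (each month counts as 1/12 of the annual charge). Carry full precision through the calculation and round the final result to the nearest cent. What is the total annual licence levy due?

$985.04

1 Jan – 31 Jan 2013: 1 month at 1.7% → $47000 × 1.7% × 1/12 = $66.5833
1 Feb – 31 Oct 2013: 9 months at 2.25% → $47000 × 2.25% × 9/12 = $793.1250
1 Nov – 31 Dec 2013: 2 months at 1.6% → $47000 × 1.6% × 2/12 = $125.3333
Total = $985.0417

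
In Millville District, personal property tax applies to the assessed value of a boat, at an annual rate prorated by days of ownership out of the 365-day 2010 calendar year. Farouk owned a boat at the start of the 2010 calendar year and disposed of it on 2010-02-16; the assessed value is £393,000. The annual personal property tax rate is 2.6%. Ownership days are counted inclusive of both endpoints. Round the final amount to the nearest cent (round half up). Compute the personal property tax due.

Days held (2010-01-01 to 2010-02-16): 47 out of 365
Tax = £393,000 × 2.6% × 47/365 = £1,315.7425

£1,315.74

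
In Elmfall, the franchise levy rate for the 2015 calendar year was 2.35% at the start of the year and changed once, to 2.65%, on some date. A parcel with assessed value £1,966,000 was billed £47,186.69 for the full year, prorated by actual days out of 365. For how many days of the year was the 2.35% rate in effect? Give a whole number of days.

304 days

Let d = days at the first rate; then 365 − d days at the second rate.
£1,966,000 × [2.35%·d + 2.65%·(365−d)] / 365 = £47,186.69
Solving gives d = 304, so the new rate took effect on 1 Nov 2015.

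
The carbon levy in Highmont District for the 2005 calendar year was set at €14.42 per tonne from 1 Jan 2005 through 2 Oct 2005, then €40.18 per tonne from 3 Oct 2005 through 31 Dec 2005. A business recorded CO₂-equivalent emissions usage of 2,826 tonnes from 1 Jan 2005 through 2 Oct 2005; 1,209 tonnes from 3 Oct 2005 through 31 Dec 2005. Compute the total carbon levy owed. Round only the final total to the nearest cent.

1 Jan – 2 Oct 2005: 2,826 tonnes at €14.42/tonne → €40,750.92
3 Oct – 31 Dec 2005: 1,209 tonnes at €40.18/tonne → €48,577.62

€89,328.54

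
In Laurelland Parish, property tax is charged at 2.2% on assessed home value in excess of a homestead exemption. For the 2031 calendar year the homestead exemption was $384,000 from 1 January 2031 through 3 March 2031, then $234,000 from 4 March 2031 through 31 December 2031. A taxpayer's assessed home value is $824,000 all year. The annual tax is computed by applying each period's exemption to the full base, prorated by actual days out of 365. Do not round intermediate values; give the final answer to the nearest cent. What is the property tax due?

1 January – 3 March 2031: 62 days, exemption $384,000 → ($824,000 − $384,000) × 2.2% × 62/365 = $1,644.2740
4 March – 31 December 2031: 303 days, exemption $234,000 → ($824,000 − $234,000) × 2.2% × 303/365 = $10,775.1781
Total = $12,419.4521

$12,419.45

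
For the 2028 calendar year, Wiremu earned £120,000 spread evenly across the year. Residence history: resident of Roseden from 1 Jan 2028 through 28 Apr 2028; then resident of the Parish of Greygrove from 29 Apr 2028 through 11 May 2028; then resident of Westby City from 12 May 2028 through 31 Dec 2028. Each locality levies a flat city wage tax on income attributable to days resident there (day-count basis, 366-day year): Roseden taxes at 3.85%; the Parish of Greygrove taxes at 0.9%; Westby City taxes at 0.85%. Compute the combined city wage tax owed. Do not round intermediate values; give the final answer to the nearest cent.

£2,192.62

Roseden, 1 Jan – 28 Apr 2028: 119 days → £120,000 × 3.85% × 119/366 = £1,502.1311
The Parish of Greygrove, 29 Apr – 11 May 2028: 13 days → £120,000 × 0.9% × 13/366 = £38.3607
Westby City, 12 May – 31 Dec 2028: 234 days → £120,000 × 0.85% × 234/366 = £652.1311
Total = £2,192.6230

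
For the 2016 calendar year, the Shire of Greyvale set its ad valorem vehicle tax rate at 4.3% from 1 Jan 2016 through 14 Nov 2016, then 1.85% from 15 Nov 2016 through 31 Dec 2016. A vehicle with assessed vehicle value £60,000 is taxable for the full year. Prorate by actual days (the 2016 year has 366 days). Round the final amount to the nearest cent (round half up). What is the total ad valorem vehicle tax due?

1 Jan – 14 Nov 2016: 319 days at 4.3% → £60,000 × 4.3% × 319/366 = £2,248.6885
15 Nov – 31 Dec 2016: 47 days at 1.85% → £60,000 × 1.85% × 47/366 = £142.5410
Total = £2,391.2295

£2,391.23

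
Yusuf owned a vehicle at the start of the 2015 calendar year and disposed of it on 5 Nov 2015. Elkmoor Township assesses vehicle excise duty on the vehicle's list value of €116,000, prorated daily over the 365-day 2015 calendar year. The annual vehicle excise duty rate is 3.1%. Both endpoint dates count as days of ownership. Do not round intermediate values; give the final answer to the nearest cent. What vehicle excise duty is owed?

Days held (1 Jan – 5 Nov 2015): 309 out of 365
Tax = €116,000 × 3.1% × 309/365 = €3,044.2849

€3,044.28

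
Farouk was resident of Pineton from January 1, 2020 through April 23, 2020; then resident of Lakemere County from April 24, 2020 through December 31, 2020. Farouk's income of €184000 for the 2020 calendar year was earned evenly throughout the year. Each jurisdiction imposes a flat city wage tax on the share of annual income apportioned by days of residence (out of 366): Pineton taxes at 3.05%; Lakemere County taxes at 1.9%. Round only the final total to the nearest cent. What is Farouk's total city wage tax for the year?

€4155.08

Pineton, January 1 – April 23, 2020: 114 days → €184000 × 3.05% × 114/366 = €1748.0000
Lakemere County, April 24 – December 31, 2020: 252 days → €184000 × 1.9% × 252/366 = €2407.0820
Total = €4155.0820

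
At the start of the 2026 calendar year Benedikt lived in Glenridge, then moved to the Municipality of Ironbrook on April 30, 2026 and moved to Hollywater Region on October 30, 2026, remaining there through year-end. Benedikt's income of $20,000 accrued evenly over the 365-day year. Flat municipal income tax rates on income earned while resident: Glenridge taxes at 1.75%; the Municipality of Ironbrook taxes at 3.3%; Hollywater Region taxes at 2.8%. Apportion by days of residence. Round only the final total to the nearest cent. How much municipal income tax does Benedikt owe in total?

Glenridge, January 1 – April 29, 2026: 119 days → $20,000 × 1.75% × 119/365 = $114.1096
The Municipality of Ironbrook, April 30 – October 29, 2026: 183 days → $20,000 × 3.3% × 183/365 = $330.9041
Hollywater Region, October 30 – December 31, 2026: 63 days → $20,000 × 2.8% × 63/365 = $96.6575
Total = $541.6712

$541.67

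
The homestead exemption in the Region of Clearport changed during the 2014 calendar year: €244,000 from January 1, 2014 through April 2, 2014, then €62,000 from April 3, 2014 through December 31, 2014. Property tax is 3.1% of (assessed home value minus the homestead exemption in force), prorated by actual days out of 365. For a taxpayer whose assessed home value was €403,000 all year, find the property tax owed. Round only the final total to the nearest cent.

January 1 – April 2, 2014: 92 days, exemption €244,000 → (€403,000 − €244,000) × 3.1% × 92/365 = €1,242.3781
April 3 – December 31, 2014: 273 days, exemption €62,000 → (€403,000 − €62,000) × 3.1% × 273/365 = €7,906.5288
Total = €9,148.9068

€9,148.91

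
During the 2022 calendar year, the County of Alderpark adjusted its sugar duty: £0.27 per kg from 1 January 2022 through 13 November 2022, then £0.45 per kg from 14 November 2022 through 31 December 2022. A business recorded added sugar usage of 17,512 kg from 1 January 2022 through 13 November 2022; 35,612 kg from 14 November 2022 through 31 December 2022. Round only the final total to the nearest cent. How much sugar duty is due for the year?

£20,753.64

1 January – 13 November 2022: 17,512 kg at £0.27/kg → £4,728.24
14 November – 31 December 2022: 35,612 kg at £0.45/kg → £16,025.40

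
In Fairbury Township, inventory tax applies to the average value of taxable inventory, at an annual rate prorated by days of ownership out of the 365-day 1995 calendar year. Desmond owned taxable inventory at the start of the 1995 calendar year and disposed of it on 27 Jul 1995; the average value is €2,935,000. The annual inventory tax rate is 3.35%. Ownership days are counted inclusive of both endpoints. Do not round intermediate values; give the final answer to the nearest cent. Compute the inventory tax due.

Days held (1 Jan – 27 Jul 1995): 208 out of 365
Tax = €2,935,000 × 3.35% × 208/365 = €56,030.3562

€56,030.36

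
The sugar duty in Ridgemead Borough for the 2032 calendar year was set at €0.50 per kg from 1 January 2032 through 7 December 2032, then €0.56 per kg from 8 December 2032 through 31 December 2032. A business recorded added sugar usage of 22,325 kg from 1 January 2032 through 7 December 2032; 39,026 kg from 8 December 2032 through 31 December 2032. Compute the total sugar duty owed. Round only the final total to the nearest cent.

€33,017.06

1 January – 7 December 2032: 22,325 kg at €0.50/kg → €11,162.50
8 December – 31 December 2032: 39,026 kg at €0.56/kg → €21,854.56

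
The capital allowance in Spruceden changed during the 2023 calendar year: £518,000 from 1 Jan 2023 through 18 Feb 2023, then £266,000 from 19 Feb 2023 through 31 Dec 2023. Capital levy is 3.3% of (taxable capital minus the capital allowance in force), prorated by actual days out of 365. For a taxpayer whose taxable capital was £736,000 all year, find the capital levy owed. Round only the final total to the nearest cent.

1 Jan – 18 Feb 2023: 49 days, exemption £518,000 → (£736,000 − £518,000) × 3.3% × 49/365 = £965.7699
19 Feb – 31 Dec 2023: 316 days, exemption £266,000 → (£736,000 − £266,000) × 3.3% × 316/365 = £13,427.8356
Total = £14,393.6055

£14,393.61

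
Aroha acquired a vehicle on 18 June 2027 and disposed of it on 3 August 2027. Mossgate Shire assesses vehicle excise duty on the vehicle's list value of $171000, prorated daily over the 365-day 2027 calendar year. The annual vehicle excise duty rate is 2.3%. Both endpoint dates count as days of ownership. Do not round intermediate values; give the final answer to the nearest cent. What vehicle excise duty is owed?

Days held (18 June – 3 August 2027): 47 out of 365
Tax = $171000 × 2.3% × 47/365 = $506.4411

$506.44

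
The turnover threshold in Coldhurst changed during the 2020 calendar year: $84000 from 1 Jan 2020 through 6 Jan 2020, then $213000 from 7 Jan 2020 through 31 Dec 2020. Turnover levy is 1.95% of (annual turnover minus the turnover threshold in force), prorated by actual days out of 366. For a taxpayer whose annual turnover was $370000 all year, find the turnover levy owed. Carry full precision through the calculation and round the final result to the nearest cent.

1 Jan – 6 Jan 2020: 6 days, exemption $84000 → ($370000 − $84000) × 1.95% × 6/366 = $91.4262
7 Jan – 31 Dec 2020: 360 days, exemption $213000 → ($370000 − $213000) × 1.95% × 360/366 = $3011.3115
Total = $3102.7377

$3102.74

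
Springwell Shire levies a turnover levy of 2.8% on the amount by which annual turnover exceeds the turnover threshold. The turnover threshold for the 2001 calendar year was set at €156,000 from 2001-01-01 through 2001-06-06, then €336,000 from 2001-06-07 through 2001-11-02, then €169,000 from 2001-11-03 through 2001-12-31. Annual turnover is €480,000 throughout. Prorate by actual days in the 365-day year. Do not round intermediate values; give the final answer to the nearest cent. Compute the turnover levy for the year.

€6,955.74

2001-01-01 to 2001-06-06: 157 days, exemption €156,000 → (€480,000 − €156,000) × 2.8% × 157/365 = €3,902.2027
2001-06-07 to 2001-11-02: 149 days, exemption €336,000 → (€480,000 − €336,000) × 2.8% × 149/365 = €1,645.9397
2001-11-03 to 2001-12-31: 59 days, exemption €169,000 → (€480,000 − €169,000) × 2.8% × 59/365 = €1,407.5945
Total = €6,955.7370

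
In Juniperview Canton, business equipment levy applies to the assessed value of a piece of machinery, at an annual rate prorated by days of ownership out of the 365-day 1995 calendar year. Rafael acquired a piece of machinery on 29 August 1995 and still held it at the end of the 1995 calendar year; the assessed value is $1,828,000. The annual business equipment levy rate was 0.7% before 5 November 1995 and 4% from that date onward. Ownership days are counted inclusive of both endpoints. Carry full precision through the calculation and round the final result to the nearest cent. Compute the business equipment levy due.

$13,802.65

29 August – 4 November 1995: 68 days at 0.7% → $1,828,000 × 0.7% × 68/365 = $2,383.9123
5 November – 31 December 1995: 57 days at 4% → $1,828,000 × 4% × 57/365 = $11,418.7397
Total = $13,802.6521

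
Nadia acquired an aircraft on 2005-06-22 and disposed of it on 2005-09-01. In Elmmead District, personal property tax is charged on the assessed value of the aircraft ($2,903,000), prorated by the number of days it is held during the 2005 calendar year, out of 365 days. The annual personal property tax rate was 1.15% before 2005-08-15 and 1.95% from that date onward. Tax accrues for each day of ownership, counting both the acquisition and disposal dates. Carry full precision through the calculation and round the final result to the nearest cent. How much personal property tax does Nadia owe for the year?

2005-06-22 to 2005-08-14: 54 days at 1.15% → $2,903,000 × 1.15% × 54/365 = $4,939.0767
2005-08-15 to 2005-09-01: 18 days at 1.95% → $2,903,000 × 1.95% × 18/365 = $2,791.6521
Total = $7,730.7288

$7,730.73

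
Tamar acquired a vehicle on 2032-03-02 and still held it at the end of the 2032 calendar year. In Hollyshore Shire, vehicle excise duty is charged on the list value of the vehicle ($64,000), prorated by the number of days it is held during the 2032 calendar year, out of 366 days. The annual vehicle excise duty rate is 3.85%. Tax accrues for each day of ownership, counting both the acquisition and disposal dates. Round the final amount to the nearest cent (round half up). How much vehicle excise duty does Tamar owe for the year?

$2,053.33

Days held (2032-03-02 to 2032-12-31): 305 out of 366
Tax = $64,000 × 3.85% × 305/366 = $2,053.3333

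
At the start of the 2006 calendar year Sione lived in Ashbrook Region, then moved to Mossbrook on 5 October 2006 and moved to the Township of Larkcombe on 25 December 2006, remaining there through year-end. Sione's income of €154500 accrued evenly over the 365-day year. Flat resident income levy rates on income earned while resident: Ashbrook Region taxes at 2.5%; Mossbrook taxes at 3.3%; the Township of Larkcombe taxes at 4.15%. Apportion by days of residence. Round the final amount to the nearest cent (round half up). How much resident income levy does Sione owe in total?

Ashbrook Region, 1 January – 4 October 2006: 277 days → €154500 × 2.5% × 277/365 = €2931.2671
Mossbrook, 5 October – 24 December 2006: 81 days → €154500 × 3.3% × 81/365 = €1131.4479
The Township of Larkcombe, 25 December – 31 December 2006: 7 days → €154500 × 4.15% × 7/365 = €122.9651
Total = €4185.6801

€4185.68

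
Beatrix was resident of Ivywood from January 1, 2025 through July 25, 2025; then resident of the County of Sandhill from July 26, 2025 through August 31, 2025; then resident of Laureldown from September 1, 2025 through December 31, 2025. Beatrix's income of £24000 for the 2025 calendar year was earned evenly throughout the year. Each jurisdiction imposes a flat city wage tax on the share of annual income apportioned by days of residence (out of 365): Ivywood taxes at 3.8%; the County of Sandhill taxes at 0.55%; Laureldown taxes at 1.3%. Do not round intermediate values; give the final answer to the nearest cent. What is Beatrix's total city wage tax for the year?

Ivywood, January 1 – July 25, 2025: 206 days → £24000 × 3.8% × 206/365 = £514.7178
The County of Sandhill, July 26 – August 31, 2025: 37 days → £24000 × 0.55% × 37/365 = £13.3808
Laureldown, September 1 – December 31, 2025: 122 days → £24000 × 1.3% × 122/365 = £104.2849
Total = £632.3836

£632.38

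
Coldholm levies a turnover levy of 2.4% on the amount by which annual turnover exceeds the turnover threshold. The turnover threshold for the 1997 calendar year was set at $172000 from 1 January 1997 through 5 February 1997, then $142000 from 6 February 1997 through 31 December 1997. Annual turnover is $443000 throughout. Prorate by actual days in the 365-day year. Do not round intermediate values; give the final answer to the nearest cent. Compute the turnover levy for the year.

1 January – 5 February 1997: 36 days, exemption $172000 → ($443000 − $172000) × 2.4% × 36/365 = $641.4904
6 February – 31 December 1997: 329 days, exemption $142000 → ($443000 − $142000) × 2.4% × 329/365 = $6511.4959
Total = $7152.9863

$7152.99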